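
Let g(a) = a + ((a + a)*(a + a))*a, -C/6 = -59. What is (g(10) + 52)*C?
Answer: 1437948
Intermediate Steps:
C = 354 (C = -6*(-59) = 354)
g(a) = a + 4*a**3 (g(a) = a + ((2*a)*(2*a))*a = a + (4*a**2)*a = a + 4*a**3)
(g(10) + 52)*C = ((10 + 4*10**3) + 52)*354 = ((10 + 4*1000) + 52)*354 = ((10 + 4000) + 52)*354 = (4010 + 52)*354 = 4062*354 = 1437948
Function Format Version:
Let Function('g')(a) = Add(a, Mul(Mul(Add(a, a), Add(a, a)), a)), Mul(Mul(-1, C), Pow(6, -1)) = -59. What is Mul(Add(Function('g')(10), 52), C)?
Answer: 1437948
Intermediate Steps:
C = 354 (C = Mul(-6, -59) = 354)
Function('g')(a) = Add(a, Mul(4, Pow(a, 3))) (Function('g')(a) = Add(a, Mul(Mul(Mul(2, a), Mul(2, a)), a)) = Add(a, Mul(Mul(4, Pow(a, 2)), a)) = Add(a, Mul(4, Pow(a, 3))))
Mul(Add(Function('g')(10), 52), C) = Mul(Add(Add(10, Mul(4, Pow(10, 3))), 52), 354) = Mul(Add(Add(10, Mul(4, 1000)), 52), 354) = Mul(Add(Add(10, 4000), 52), 354) = Mul(Add(4010, 52), 354) = Mul(4062, 354) = 1437948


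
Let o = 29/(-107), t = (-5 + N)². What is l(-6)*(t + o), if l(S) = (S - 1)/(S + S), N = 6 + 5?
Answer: 26761/1284 ≈ 20.842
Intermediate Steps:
N = 11
l(S) = (-1 + S)/(2*S) (l(S) = (-1 + S)/((2*S)) = (-1 + S)*(1/(2*S)) = (-1 + S)/(2*S))
t = 36 (t = (-5 + 11)² = 6² = 36)
o = -29/107 (o = 29*(-1/107) = -29/107 ≈ -0.27103)
l(-6)*(t + o) = ((½)*(-1 - 6)/(-6))*(36 - 29/107) = ((½)*(-⅙)*(-7))*(3823/107) = (7/12)*(3823/107) = 26761/1284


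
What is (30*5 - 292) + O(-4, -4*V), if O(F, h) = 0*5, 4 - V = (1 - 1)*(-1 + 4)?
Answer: -142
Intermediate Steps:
V = 4 (V = 4 - (1 - 1)*(-1 + 4) = 4 - 0*3 = 4 - 1*0 = 4 + 0 = 4)
O(F, h) = 0
(30*5 - 292) + O(-4, -4*V) = (30*5 - 292) + 0 = (150 - 292) + 0 = -142 + 0 = -142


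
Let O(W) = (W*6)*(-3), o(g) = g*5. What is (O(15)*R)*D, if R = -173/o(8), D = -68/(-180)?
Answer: 8823/20 ≈ 441.15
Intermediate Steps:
D = 17/45 (D = -68*(-1/180) = 17/45 ≈ 0.37778)
o(g) = 5*g
O(W) = -18*W (O(W) = (6*W)*(-3) = -18*W)
R = -173/40 (R = -173/(5*8) = -173/40 ≈ -4.3250)
(O(15)*R)*D = (-18*15*(-173/40))*(17/45) = -270*(-173/40)*(17/45) = (4671/4)*(17/45) = 8823/20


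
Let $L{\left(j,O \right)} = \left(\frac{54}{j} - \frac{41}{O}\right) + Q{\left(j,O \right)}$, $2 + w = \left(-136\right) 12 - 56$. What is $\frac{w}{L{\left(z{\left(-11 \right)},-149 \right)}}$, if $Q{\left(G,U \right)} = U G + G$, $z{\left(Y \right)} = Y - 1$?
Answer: $- \frac{503620}{527989} \approx -0.95385$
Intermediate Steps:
$z{\left(Y \right)} = -1 + Y$
$Q{\left(G,U \right)} = G + G U$ ($Q{\left(G,U \right)} = G U + G = G + G U$)
$w = -1690$ ($w = -2 - 1688 = -1690$)
$L{\left(j,O \right)} = - \frac{41}{O} + \frac{54}{j} + j \left(1 + O\right)$ ($L{\left(j,O \right)} = \left(\frac{54}{j} - \frac{41}{O}\right) + j \left(1 + O\right) = \left(- \frac{41}{O} + \frac{54}{j}\right) + j \left(1 + O\right) = - \frac{41}{O} + \frac{54}{j} + j \left(1 + O\right)$)
$\frac{w}{L{\left(z{\left(-11 \right)},-149 \right)}} = - \frac{1690}{\left(-1 - 11\right) - \frac{41}{-149} + \frac{54}{-1 - 11} - 149 \left(-1 - 11\right)} = - \frac{1690}{-12 - - \frac{41}{149} + \frac{54}{-12} - -1788} = - \frac{1690}{-12 + \frac{41}{149} + 54 \left(- \frac{1}{12}\right) + 1788} = - \frac{1690}{-12 + \frac{41}{149} - \frac{9}{2} + 1788} = - \frac{1690}{\frac{527989}{298}} = \left(-1690\right) \frac{298}{527989} = - \frac{503620}{527989}$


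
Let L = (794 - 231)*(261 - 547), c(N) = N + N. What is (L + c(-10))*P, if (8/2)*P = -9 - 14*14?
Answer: 16506395/2 ≈ 8.2532e+6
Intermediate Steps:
c(N) = 2*N
P = -205/4 (P = (-9 - 14*14)/4 = (-9 - 196)/4 = (¼)*(-205) = -205/4 ≈ -51.250)
L = -161018 (L = 563*(-286) = -161018)
(L + c(-10))*P = (-161018 + 2*(-10))*(-205/4) = (-161018 - 20)*(-205/4) = -161038*(-205/4) = 16506395/2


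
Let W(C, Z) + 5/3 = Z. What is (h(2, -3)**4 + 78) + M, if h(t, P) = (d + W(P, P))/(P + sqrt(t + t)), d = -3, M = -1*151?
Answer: 273928/81 ≈ 3381.8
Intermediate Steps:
M = -151
W(C, Z) = -5/3 + Z
h(t, P) = (-14/3 + P)/(P + sqrt(2)*sqrt(t)) (h(t, P) = (-3 + (-5/3 + P))/(P + sqrt(t + t)) = (-14/3 + P)/(P + sqrt(2*t)) = (-14/3 + P)/(P + sqrt(2)*sqrt(t)))
(h(2, -3)**4 + 78) + M = (((-14/3 - 3)/(-3 + sqrt(2)*sqrt(2)))**4 + 78) - 151 = ((-23/3/(-3 + 2))**4 + 78) - 151 = ((-23/3/(-1))**4 + 78) - 151 = ((-1*(-23/3))**4 + 78) - 151 = ((23/3)**4 + 78) - 151 = (279841/81 + 78) - 151 = 286159/81 - 151 = 273928/81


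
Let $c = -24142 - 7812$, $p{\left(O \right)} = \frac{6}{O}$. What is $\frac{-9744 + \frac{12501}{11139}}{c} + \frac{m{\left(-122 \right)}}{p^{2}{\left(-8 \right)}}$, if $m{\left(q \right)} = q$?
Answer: $- \frac{231269856559}{1067806818} \approx -216.58$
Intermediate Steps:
$c = -31954$
$\frac{-9744 + \frac{12501}{11139}}{c} + \frac{m{\left(-122 \right)}}{p^{2}{\left(-8 \right)}} = \frac{-9744 + \frac{12501}{11139}}{-31954} - \frac{122}{\left(\frac{6}{-8}\right)^{2}} = \left(-9744 + 12501 \cdot \frac{1}{11139}\right) \left(- \frac{1}{31954}\right) - \frac{122}{\left(6 \left(- \frac{1}{8}\right)\right)^{2}} = \left(-9744 + \frac{4167}{3713}\right) \left(- \frac{1}{31954}\right) - \frac{122}{\left(- \frac{3}{4}\right)^{2}} = \left(- \frac{36175305}{3713}\right) \left(- \frac{1}{31954}\right) - \frac{122}{\frac{9}{16}} = \frac{36175305}{118645202} - \frac{1952}{9} = - \frac{231269856559}{1067806818}$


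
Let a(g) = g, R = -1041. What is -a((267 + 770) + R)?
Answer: 4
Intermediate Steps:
-a((267 + 770) + R) = -((267 + 770) - 1041) = -(1037 - 1041) = -1*(-4) = 4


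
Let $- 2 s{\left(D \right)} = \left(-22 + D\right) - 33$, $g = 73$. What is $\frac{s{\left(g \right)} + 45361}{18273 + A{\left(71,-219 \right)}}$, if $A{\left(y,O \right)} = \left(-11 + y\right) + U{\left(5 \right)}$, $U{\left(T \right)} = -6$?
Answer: $\frac{45352}{18327} \approx 2.4746$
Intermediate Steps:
$A{\left(y,O \right)} = -17 + y$ ($A{\left(y,O \right)} = \left(-11 + y\right) - 6 = -17 + y$)
$s{\left(D \right)} = \frac{55}{2} - \frac{D}{2}$ ($s{\left(D \right)} = - \frac{\left(-22 + D\right) - 33}{2} = - \frac{-55 + D}{2} = \frac{55}{2} - \frac{D}{2}$)
$\frac{s{\left(g \right)} + 45361}{18273 + A{\left(71,-219 \right)}} = \frac{\left(\frac{55}{2} - \frac{73}{2}\right) + 45361}{18273 + \left(-17 + 71\right)} = \frac{\left(\frac{55}{2} - \frac{73}{2}\right) + 45361}{18273 + 54} = \frac{-9 + 45361}{18327} = 45352 \cdot \frac{1}{18327} = \frac{45352}{18327}$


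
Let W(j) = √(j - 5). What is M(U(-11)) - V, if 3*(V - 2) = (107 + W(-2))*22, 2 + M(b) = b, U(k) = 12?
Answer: -2330/3 - 22*I*√7/3 ≈ -776.67 - 19.402*I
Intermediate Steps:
W(j) = √(-5 + j)
M(b) = -2 + b
V = 2360/3 + 22*I*√7/3 (V = 2 + ((107 + √(-5 - 2))*22)/3 = 2 + ((107 + √(-7))*22)/3 = 2 + ((107 + I*√7)*22)/3 = 2 + (2354 + 22*I*√7)/3 = 2 + (2354/3 + 22*I*√7/3) = 2360/3 + 22*I*√7/3 ≈ 786.67 + 19.402*I)
M(U(-11)) - V = (-2 + 12) - (2360/3 + 22*I*√7/3) = 10 + (-2360/3 - 22*I*√7/3) = -2330/3 - 22*I*√7/3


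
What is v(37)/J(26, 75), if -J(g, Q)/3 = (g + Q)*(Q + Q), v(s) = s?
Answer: -37/45450 ≈ -0.00081408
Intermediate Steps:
J(g, Q) = -6*Q*(Q + g) (J(g, Q) = -3*(g + Q)*(Q + Q) = -3*(Q + g)*2*Q = -6*Q*(Q + g))
v(37)/J(26, 75) = 37/((-6*75*(75 + 26))) = 37/((-6*75*101)) = 37/(-45450) = 37*(-1/45450) = -37/45450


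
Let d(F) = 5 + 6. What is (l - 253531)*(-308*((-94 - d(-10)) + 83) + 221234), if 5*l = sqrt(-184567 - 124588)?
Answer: -57807603310 + 501622*I*sqrt(2555) ≈ -5.7808e+10 + 2.5355e+7*I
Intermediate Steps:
d(F) = 11
l = 11*I*sqrt(2555)/5 (l = sqrt(-184567 - 124588)/5 = sqrt(-309155)/5 = (11*I*sqrt(2555))/5 = 11*I*sqrt(2555)/5 ≈ 111.2*I)
(l - 253531)*(-308*((-94 - d(-10)) + 83) + 221234) = (11*I*sqrt(2555)/5 - 253531)*(-308*((-94 - 1*11) + 83) + 221234) = (-253531 + 11*I*sqrt(2555)/5)*(-308*((-94 - 11) + 83) + 221234) = (-253531 + 11*I*sqrt(2555)/5)*(-308*(-105 + 83) + 221234) = (-253531 + 11*I*sqrt(2555)/5)*(-308*(-22) + 221234) = (-253531 + 11*I*sqrt(2555)/5)*(6776 + 221234) = (-253531 + 11*I*sqrt(2555)/5)*228010 = -57807603310 + 501622*I*sqrt(2555)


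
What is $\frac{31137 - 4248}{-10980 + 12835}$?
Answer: $\frac{26889}{1855} \approx 14.495$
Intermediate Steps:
$\frac{31137 - 4248}{-10980 + 12835} = \frac{26889}{1855}$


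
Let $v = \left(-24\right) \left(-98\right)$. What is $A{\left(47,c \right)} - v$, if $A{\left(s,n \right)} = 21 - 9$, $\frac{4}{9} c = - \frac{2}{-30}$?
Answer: $-2340$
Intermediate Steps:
$c = \frac{3}{20}$ ($c = \frac{9 \left(- \frac{2}{-30}\right)}{4} = \frac{9 \left(\left(-2\right) \left(- \frac{1}{30}\right)\right)}{4} = \frac{9}{4} \cdot \frac{1}{15} = \frac{3}{20} \approx 0.15$)
$A{\left(s,n \right)} = 12$ ($A{\left(s,n \right)} = 21 - 9 = 12$)
$v = 2352$
$A{\left(47,c \right)} - v = 12 - 2352 = -2340$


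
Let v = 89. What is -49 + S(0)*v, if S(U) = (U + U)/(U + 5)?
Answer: -49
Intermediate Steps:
S(U) = 2*U/(5 + U) (S(U) = (2*U)/(5 + U) = 2*U/(5 + U))
-49 + S(0)*v = -49 + (2*0/(5 + 0))*89 = -49 + (2*0/5)*89 = -49 + (2*0*(⅕))*89 = -49 + 0*89 = -49 + 0 = -49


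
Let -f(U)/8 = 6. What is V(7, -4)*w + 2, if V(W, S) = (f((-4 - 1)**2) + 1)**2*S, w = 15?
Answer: -132538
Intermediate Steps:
f(U) = -48 (f(U) = -8*6 = -48)
V(W, S) = 2209*S (V(W, S) = (-48 + 1)**2*S = (-47)**2*S = 2209*S)
V(7, -4)*w + 2 = (2209*(-4))*15 + 2 = -8836*15 + 2 = -132540 + 2 = -132538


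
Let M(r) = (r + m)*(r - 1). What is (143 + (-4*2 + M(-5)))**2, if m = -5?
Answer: 38025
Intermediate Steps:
M(r) = (-1 + r)*(-5 + r) (M(r) = (r - 5)*(r - 1) = (-5 + r)*(-1 + r) = (-1 + r)*(-5 + r))
(143 + (-4*2 + M(-5)))**2 = (143 + (-4*2 + (5 + (-5)**2 - 6*(-5))))**2 = (143 + (-8 + (5 + 25 + 30)))**2 = (143 + (-8 + 60))**2 = (143 + 52)**2 = 195**2 = 38025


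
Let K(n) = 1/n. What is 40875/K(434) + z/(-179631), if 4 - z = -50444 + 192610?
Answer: 3186609174412/179631 ≈ 1.7740e+7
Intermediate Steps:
z = -142162 (z = 4 - (-50444 + 192610) = 4 - 1*142166 = 4 - 142166 = -142162)
40875/K(434) + z/(-179631) = 40875/(1/434) - 142162/(-179631) = 40875/(1/434) - 142162*(-1/179631) = 40875*434 + 142162/179631 = 17739750 + 142162/179631 = 3186609174412/179631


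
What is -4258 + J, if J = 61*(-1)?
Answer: -4319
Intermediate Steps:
J = -61
-4258 + J = -4258 - 61 = -4319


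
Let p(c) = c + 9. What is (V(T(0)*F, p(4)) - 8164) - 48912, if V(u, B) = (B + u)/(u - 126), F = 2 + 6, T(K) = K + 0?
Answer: -7191589/126 ≈ -57076.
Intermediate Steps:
T(K) = K
F = 8
p(c) = 9 + c
V(u, B) = (B + u)/(-126 + u)
(V(T(0)*F, p(4)) - 8164) - 48912 = (((9 + 4) + 0*8)/(-126 + 0*8) - 8164) - 48912 = ((13 + 0)/(-126 + 0) - 8164) - 48912 = (13/(-126) - 8164) - 48912 = (-1/126*13 - 8164) - 48912 = (-13/126 - 8164) - 48912 = -1028677/126 - 48912 = -7191589/126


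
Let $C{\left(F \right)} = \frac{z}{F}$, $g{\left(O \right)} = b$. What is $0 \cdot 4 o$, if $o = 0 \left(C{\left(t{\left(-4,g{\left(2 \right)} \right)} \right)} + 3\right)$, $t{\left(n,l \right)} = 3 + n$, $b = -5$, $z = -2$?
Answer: $0$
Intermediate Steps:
$g{\left(O \right)} = -5$
$C{\left(F \right)} = - \frac{2}{F}$
$o = 0$ ($o = 0 \left(- \frac{2}{3 - 4} + 3\right) = 0 \left(- \frac{2}{-1} + 3\right) = 0 \left(\left(-2\right) \left(-1\right) + 3\right) = 0 \left(2 + 3\right) = 0 \cdot 5 = 0$)
$0 \cdot 4 o = 0 \cdot 4 \cdot 0 = 0 \cdot 0 = 0$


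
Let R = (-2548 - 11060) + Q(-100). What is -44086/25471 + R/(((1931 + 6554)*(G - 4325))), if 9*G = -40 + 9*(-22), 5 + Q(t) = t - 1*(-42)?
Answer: -14646558126361/8463963758905 ≈ -1.7305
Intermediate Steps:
Q(t) = 37 + t (Q(t) = -5 + (t - 1*(-42)) = -5 + (t + 42) = -5 + (42 + t) = 37 + t)
G = -238/9 (G = (-40 + 9*(-22))/9 = (-40 - 198)/9 = (⅑)*(-238) = -238/9 ≈ -26.444)
R = -13671 (R = (-2548 - 11060) + (37 - 100) = -13608 - 63 = -13671)
-44086/25471 + R/(((1931 + 6554)*(G - 4325))) = -44086/25471 - 13671*1/((1931 + 6554)*(-238/9 - 4325)) = -44086*1/25471 - 13671/(8485*(-39163/9)) = -44086/25471 - 13671/(-332298055/9) = -44086/25471 - 13671*(-9/332298055) = -44086/25471 + 123039/332298055 = -14646558126361/8463963758905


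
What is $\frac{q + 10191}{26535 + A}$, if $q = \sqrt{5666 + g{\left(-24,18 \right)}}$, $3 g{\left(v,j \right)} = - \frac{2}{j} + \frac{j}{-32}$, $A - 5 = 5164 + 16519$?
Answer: $\frac{10191}{48223} + \frac{\sqrt{7342845}}{1736028} \approx 0.21289$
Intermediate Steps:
$A = 21688$ ($A = 5 + \left(5164 + 16519\right) = 5 + 21683 = 21688$)
$g{\left(v,j \right)} = - \frac{2}{3 j} - \frac{j}{96}$ ($g{\left(v,j \right)} = \frac{- \frac{2}{j} + \frac{j}{-32}}{3} = \frac{- \frac{2}{j} + j \left(- \frac{1}{32}\right)}{3} = \frac{- \frac{2}{j} - \frac{j}{32}}{3} = - \frac{2}{3 j} - \frac{j}{96}$)
$q = \frac{\sqrt{7342845}}{36}$ ($q = \sqrt{5666 + \frac{-64 - 18^{2}}{96 \cdot 18}} = \sqrt{5666 + \frac{1}{96} \cdot \frac{1}{18} \left(-64 - 324\right)} = \sqrt{5666 + \frac{1}{96} \cdot \frac{1}{18} \left(-388\right)} = \sqrt{5666 - \frac{97}{432}} = \sqrt{\frac{2447615}{432}} = \frac{\sqrt{7342845}}{36} \approx 75.271$)
$\frac{q + 10191}{26535 + A} = \frac{\frac{\sqrt{7342845}}{36} + 10191}{26535 + 21688} = \frac{10191 + \frac{\sqrt{7342845}}{36}}{48223} = \left(10191 + \frac{\sqrt{7342845}}{36}\right) \frac{1}{48223} = \frac{10191}{48223} + \frac{\sqrt{7342845}}{1736028}$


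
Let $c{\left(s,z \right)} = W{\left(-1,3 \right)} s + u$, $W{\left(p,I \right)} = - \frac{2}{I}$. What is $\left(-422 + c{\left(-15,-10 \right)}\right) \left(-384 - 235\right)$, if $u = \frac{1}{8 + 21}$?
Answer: $\frac{7395193}{29} \approx 2.5501 \cdot 10^{5}$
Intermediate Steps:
$u = \frac{1}{29} \approx 0.034483$
$c{\left(s,z \right)} = \frac{1}{29} - \frac{2 s}{3}$ ($c{\left(s,z \right)} = - \frac{2}{3} s + \frac{1}{29} = \left(-2\right) \frac{1}{3} s + \frac{1}{29} = - \frac{2 s}{3} + \frac{1}{29} = \frac{1}{29} - \frac{2 s}{3}$)
$\left(-422 + c{\left(-15,-10 \right)}\right) \left(-384 - 235\right) = \left(-422 + \left(\frac{1}{29} - -10\right)\right) \left(-384 - 235\right) = \left(-422 + \left(\frac{1}{29} + 10\right)\right) \left(-619\right) = \left(-422 + \frac{291}{29}\right) \left(-619\right) = \left(- \frac{11947}{29}\right) \left(-619\right) = \frac{7395193}{29}$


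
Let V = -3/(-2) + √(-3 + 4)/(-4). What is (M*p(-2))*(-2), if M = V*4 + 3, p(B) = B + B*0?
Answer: 32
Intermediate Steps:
p(B) = B (p(B) = B + 0 = B)
V = 5/4 (V = -3*(-½) + √1*(-¼) = 3/2 + 1*(-¼) = 3/2 - ¼ = 5/4 ≈ 1.2500)
M = 8 (M = (5/4)*4 + 3 = 5 + 3 = 8)
(M*p(-2))*(-2) = (8*(-2))*(-2) = -16*(-2) = 32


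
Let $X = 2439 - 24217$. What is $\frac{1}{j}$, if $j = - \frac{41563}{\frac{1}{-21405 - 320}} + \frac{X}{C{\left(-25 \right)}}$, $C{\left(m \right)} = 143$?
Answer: $\frac{143}{129122711247} \approx 1.1075 \cdot 10^{-9}$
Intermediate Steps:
$X = -21778$ ($X = 2439 - 24217 = -21778$)
$j = \frac{129122711247}{143}$ ($j = - \frac{41563}{\frac{1}{-21405 - 320}} - \frac{21778}{143} = - \frac{41563}{\frac{1}{-21725}} - \frac{21778}{143} = - \frac{41563}{- \frac{1}{21725}} - \frac{21778}{143} = \left(-41563\right) \left(-21725\right) - \frac{21778}{143} = 902956175 - \frac{21778}{143} = \frac{129122711247}{143} \approx 9.0296 \cdot 10^{8}$)
$\frac{1}{j} = \frac{1}{\frac{129122711247}{143}} = \frac{143}{129122711247}$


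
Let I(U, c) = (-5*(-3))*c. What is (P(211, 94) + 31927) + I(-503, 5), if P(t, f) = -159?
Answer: 31843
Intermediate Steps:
I(U, c) = 15*c
(P(211, 94) + 31927) + I(-503, 5) = (-159 + 31927) + 15*5 = 31768 + 75 = 31843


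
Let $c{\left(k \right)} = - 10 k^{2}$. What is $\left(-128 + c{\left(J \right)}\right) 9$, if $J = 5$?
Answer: $-3402$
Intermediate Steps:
$\left(-128 + c{\left(J \right)}\right) 9 = \left(-128 - 10 \cdot 5^{2}\right) 9 = \left(-128 - 250\right) 9 = \left(-378\right) 9 = -3402$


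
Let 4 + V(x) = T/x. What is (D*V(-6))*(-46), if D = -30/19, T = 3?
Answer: -6210/19 ≈ -326.84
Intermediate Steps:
V(x) = -4 + 3/x
D = -30/19 (D = -30*1/19 = -30/19 ≈ -1.5789)
(D*V(-6))*(-46) = -30*(-4 + 3/(-6))/19*(-46) = -30*(-4 + 3*(-⅙))/19*(-46) = -30*(-4 - ½)/19*(-46) = -30/19*(-9/2)*(-46) = (135/19)*(-46) = -6210/19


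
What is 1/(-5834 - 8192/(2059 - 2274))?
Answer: -215/1246118 ≈ -0.00017254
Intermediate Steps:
1/(-5834 - 8192/(2059 - 2274)) = 1/(-5834 - 8192/(-215)) = 1/(-5834 - 8192*(-1/215)) = 1/(-5834 + 8192/215) = 1/(-1246118/215) = -215/1246118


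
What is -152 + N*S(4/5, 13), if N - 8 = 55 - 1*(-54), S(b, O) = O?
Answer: 1369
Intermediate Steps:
N = 117 (N = 8 + (55 - 1*(-54)) = 8 + (55 + 54) = 8 + 109 = 117)
-152 + N*S(4/5, 13) = -152 + 117*13 = -152 + 1521 = 1369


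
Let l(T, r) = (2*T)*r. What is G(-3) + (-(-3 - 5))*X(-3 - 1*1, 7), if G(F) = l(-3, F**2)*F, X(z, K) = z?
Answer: 130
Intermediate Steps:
l(T, r) = 2*T*r
G(F) = -6*F**3 (G(F) = (2*(-3)*F**2)*F = (-6*F**2)*F = -6*F**3)
G(-3) + (-(-3 - 5))*X(-3 - 1*1, 7) = -6*(-3)**3 + (-(-3 - 5))*(-3 - 1*1) = -6*(-27) + (-1*(-8))*(-3 - 1) = 162 + 8*(-4) = 162 - 32 = 130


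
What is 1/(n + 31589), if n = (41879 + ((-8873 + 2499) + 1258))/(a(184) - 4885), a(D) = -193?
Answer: 5078/160372179 ≈ 3.1664e-5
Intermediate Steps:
n = -36763/5078 (n = (41879 + ((-8873 + 2499) + 1258))/(-193 - 4885) = (41879 + (-6374 + 1258))/(-5078) = (41879 - 5116)*(-1/5078) = 36763*(-1/5078) = -36763/5078 ≈ -7.2397)
1/(n + 31589) = 1/(-36763/5078 + 31589) = 1/(160372179/5078) = 5078/160372179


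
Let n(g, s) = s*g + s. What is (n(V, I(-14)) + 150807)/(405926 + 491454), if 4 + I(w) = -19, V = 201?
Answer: 146161/897380 ≈ 0.16288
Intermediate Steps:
I(w) = -23 (I(w) = -4 - 19 = -23)
n(g, s) = s + g*s (n(g, s) = g*s + s = s + g*s)
(n(V, I(-14)) + 150807)/(405926 + 491454) = (-23*(1 + 201) + 150807)/(405926 + 491454) = (-23*202 + 150807)/897380 = (-4646 + 150807)*(1/897380) = 146161*(1/897380) = 146161/897380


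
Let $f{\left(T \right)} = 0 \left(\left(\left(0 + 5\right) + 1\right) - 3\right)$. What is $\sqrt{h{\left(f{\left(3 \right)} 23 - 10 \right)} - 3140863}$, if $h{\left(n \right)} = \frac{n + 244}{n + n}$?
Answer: $\frac{i \sqrt{314087470}}{10} \approx 1772.3 i$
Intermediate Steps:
$f{\left(T \right)} = 0$ ($f{\left(T \right)} = 0 \left(\left(5 + 1\right) - 3\right) = 0 \left(6 - 3\right) = 0 \cdot 3 = 0$)
$h{\left(n \right)} = \frac{244 + n}{2 n}$
$\sqrt{h{\left(f{\left(3 \right)} 23 - 10 \right)} - 3140863} = \sqrt{\frac{244 + \left(0 \cdot 23 - 10\right)}{2 \left(0 \cdot 23 - 10\right)} - 3140863} = \sqrt{\frac{244 + \left(0 - 10\right)}{2 \left(0 - 10\right)} - 3140863} = \sqrt{\frac{244 - 10}{2 \left(-10\right)} - 3140863} = \sqrt{\frac{1}{2} \left(- \frac{1}{10}\right) 234 - 3140863} = \sqrt{- \frac{117}{10} - 3140863} = \sqrt{- \frac{31408747}{10}} = \frac{i \sqrt{314087470}}{10}$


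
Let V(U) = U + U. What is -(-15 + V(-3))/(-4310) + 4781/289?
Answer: 20600041/1245590 ≈ 16.538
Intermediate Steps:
V(U) = 2*U
-(-15 + V(-3))/(-4310) + 4781/289 = -(-15 + 2*(-3))/(-4310) + 4781/289 = -(-15 - 6)*(-1/4310) + 4781*(1/289) = -1*(-21)*(-1/4310) + 4781/289 = 21*(-1/4310) + 4781/289 = -21/4310 + 4781/289 = 20600041/1245590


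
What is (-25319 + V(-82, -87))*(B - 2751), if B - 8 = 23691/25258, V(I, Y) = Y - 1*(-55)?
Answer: 1755784985053/25258 ≈ 6.9514e+7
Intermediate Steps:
V(I, Y) = 55 + Y (V(I, Y) = Y + 55 = 55 + Y)
B = 225755/25258 (B = 8 + 23691/25258 = 225755/25258 ≈ 8.9380)
(-25319 + V(-82, -87))*(B - 2751) = (-25319 + (55 - 87))*(225755/25258 - 2751) = (-25319 - 32)*(-69259003/25258) = -25351*(-69259003/25258) = 1755784985053/25258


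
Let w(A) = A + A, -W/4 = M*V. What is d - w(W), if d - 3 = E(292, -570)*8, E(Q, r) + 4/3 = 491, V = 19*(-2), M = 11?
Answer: 1729/3 ≈ 576.33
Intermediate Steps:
V = -38
E(Q, r) = 1469/3 (E(Q, r) = -4/3 + 491 = 1469/3)
W = 1672 (W = -44*(-38) = -4*(-418) = 1672)
w(A) = 2*A
d = 11761/3 (d = 3 + (1469/3)*8 = 3 + 11752/3 = 11761/3 ≈ 3920.3)
d - w(W) = 11761/3 - 2*1672 = 11761/3 - 1*3344 = 11761/3 - 3344 = 1729/3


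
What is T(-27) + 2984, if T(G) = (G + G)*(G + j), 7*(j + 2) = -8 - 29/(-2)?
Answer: 31499/7 ≈ 4499.9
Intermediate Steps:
j = -15/14 (j = -2 + (-8 - 29/(-2))/7 = -2 + (-8 - 29*(-1)/2)/7 = -2 + (-8 - 1*(-29/2))/7 = -2 + (-8 + 29/2)/7 = -2 + (1/7)*(13/2) = -2 + 13/14 = -15/14 ≈ -1.0714)
T(G) = 2*G*(-15/14 + G) (T(G) = (G + G)*(G - 15/14) = (2*G)*(-15/14 + G) = 2*G*(-15/14 + G))
T(-27) + 2984 = (1/7)*(-27)*(-15 + 14*(-27)) + 2984 = (1/7)*(-27)*(-15 - 378) + 2984 = (1/7)*(-27)*(-393) + 2984 = 10611/7 + 2984 = 31499/7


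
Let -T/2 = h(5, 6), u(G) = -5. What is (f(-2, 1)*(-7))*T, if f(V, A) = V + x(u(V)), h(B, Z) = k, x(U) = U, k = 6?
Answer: -588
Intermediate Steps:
h(B, Z) = 6
T = -12 (T = -2*6 = -12)
f(V, A) = -5 + V (f(V, A) = V - 5 = -5 + V)
(f(-2, 1)*(-7))*T = ((-5 - 2)*(-7))*(-12) = -7*(-7)*(-12) = 49*(-12) = -588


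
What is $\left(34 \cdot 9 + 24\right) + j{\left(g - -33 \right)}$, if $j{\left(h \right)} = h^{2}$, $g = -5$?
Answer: $1114$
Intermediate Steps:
$\left(34 \cdot 9 + 24\right) + j{\left(g - -33 \right)} = \left(34 \cdot 9 + 24\right) + \left(-5 - -33\right)^{2} = \left(306 + 24\right) + \left(-5 + 33\right)^{2} = 330 + 28^{2} = 330 + 784 = 1114$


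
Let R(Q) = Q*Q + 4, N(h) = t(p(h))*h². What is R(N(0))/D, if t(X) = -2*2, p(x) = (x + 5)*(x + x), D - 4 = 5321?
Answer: 4/5325 ≈ 0.00075117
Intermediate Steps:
D = 5325 (D = 4 + 5321 = 5325)
p(x) = 2*x*(5 + x) (p(x) = (5 + x)*(2*x) = 2*x*(5 + x))
t(X) = -4
N(h) = -4*h²
R(Q) = 4 + Q² (R(Q) = Q² + 4 = 4 + Q²)
R(N(0))/D = (4 + (-4*0²)²)/5325 = (4 + (-4*0)²)*(1/5325) = (4 + 0²)*(1/5325) = (4 + 0)*(1/5325) = 4*(1/5325) = 4/5325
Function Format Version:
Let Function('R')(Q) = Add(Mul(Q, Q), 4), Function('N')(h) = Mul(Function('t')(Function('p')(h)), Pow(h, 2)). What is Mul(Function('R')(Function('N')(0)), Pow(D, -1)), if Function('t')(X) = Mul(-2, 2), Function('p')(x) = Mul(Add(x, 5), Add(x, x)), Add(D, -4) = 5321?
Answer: Rational(4, 5325) ≈ 0.00075117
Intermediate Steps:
D = 5325 (D = Add(4, 5321) = 5325)
Function('p')(x) = Mul(2, x, Add(5, x)) (Function('p')(x) = Mul(Add(5, x), Mul(2, x)) = Mul(2, x, Add(5, x)))
Function('t')(X) = -4
Function('N')(h) = Mul(-4, Pow(h, 2))
Function('R')(Q) = Add(4, Pow(Q, 2)) (Function('R')(Q) = Add(Pow(Q, 2), 4) = Add(4, Pow(Q, 2)))
Mul(Function('R')(Function('N')(0)), Pow(D, -1)) = Mul(Add(4, Pow(Mul(-4, Pow(0, 2)), 2)), Pow(5325, -1)) = Mul(Add(4, Pow(Mul(-4, 0), 2)), Rational(1, 5325)) = Mul(Add(4, Pow(0, 2)), Rational(1, 5325)) = Mul(Add(4, 0), Rational(1, 5325)) = Mul(4, Rational(1, 5325)) = Rational(4, 5325)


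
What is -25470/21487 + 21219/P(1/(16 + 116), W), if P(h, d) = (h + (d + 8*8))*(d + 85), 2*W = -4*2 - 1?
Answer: 88155457542/27173641985 ≈ 3.2442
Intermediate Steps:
W = -9/2 (W = (-4*2 - 1)/2 = (-8 - 1)/2 = (1/2)*(-9) = -9/2 ≈ -4.5000)
P(h, d) = (85 + d)*(64 + d + h) (P(h, d) = (h + (d + 64))*(85 + d) = (h + (64 + d))*(85 + d) = (64 + d + h)*(85 + d) = (85 + d)*(64 + d + h))
-25470/21487 + 21219/P(1/(16 + 116), W) = -25470/21487 + 21219/(5440 + (-9/2)**2 + 85/(16 + 116) + 149*(-9/2) - 9/(2*(16 + 116))) = -25470*1/21487 + 21219/(5440 + 81/4 + 85/132 - 1341/2 - 9/2/132) = -25470/21487 + 21219/(5440 + 81/4 + 85*(1/132) - 1341/2 - 9/2*1/132) = -25470/21487 + 21219/(5440 + 81/4 + 85/132 - 1341/2 - 3/88) = -25470/21487 + 21219/(1264655/264) = -25470/21487 + 21219*(264/1264655) = -25470/21487 + 5601816/1264655 = 88155457542/27173641985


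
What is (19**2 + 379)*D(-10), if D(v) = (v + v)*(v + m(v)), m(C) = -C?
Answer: 0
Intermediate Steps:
D(v) = 0 (D(v) = (v + v)*(v - v) = (2*v)*0 = 0)
(19**2 + 379)*D(-10) = (19**2 + 379)*0 = (361 + 379)*0 = 740*0 = 0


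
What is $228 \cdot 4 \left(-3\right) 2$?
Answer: $-5472$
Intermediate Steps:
$228 \cdot 4 \left(-3\right) 2 = 228 \left(\left(-12\right) 2\right) = 228 \left(-24\right) = -5472$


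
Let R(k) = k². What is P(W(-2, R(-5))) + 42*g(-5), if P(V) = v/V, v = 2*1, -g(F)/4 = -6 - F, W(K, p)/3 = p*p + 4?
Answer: 317018/1887 ≈ 168.00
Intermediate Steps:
W(K, p) = 12 + 3*p² (W(K, p) = 3*(p*p + 4) = 3*(p² + 4) = 3*(4 + p²) = 12 + 3*p²)
g(F) = 24 + 4*F (g(F) = -4*(-6 - F) = 24 + 4*F)
v = 2
P(V) = 2/V
P(W(-2, R(-5))) + 42*g(-5) = 2/(12 + 3*((-5)²)²) + 42*(24 + 4*(-5)) = 2/(12 + 3*25²) + 42*(24 - 20) = 2/(12 + 3*625) + 42*4 = 2/(12 + 1875) + 168 = 2/1887 + 168 = 317018/1887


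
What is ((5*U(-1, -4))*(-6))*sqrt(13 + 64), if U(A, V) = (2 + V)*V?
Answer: -240*sqrt(77) ≈ -2106.0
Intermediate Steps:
U(A, V) = V*(2 + V)
((5*U(-1, -4))*(-6))*sqrt(13 + 64) = ((5*(-4*(2 - 4)))*(-6))*sqrt(13 + 64) = ((5*(-4*(-2)))*(-6))*sqrt(77) = ((5*8)*(-6))*sqrt(77) = (40*(-6))*sqrt(77) = -240*sqrt(77)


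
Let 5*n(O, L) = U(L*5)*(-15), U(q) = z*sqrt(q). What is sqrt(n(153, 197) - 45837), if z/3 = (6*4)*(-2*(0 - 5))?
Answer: 3*sqrt(-5093 - 240*sqrt(985)) ≈ 337.09*I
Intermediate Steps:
z = 720 (z = 3*((6*4)*(-2*(0 - 5))) = 3*(24*(-2*(-5))) = 3*(24*10) = 3*240 = 720)
U(q) = 720*sqrt(q)
n(O, L) = -2160*sqrt(5)*sqrt(L) (n(O, L) = ((720*sqrt(L*5))*(-15))/5 = ((720*sqrt(5*L))*(-15))/5 = ((720*(sqrt(5)*sqrt(L)))*(-15))/5 = ((720*sqrt(5)*sqrt(L))*(-15))/5 = (-10800*sqrt(5)*sqrt(L))/5 = -2160*sqrt(5)*sqrt(L))
sqrt(n(153, 197) - 45837) = sqrt(-2160*sqrt(5)*sqrt(197) - 45837) = sqrt(-2160*sqrt(985) - 45837) = sqrt(-45837 - 2160*sqrt(985))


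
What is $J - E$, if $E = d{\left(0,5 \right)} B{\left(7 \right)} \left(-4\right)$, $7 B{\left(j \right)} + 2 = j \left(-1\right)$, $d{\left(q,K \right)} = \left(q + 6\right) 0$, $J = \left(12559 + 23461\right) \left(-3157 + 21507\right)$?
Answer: $660967000$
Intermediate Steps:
$J = 660967000$ ($J = 36020 \cdot 18350 = 660967000$)
$d{\left(q,K \right)} = 0$ ($d{\left(q,K \right)} = \left(6 + q\right) 0 = 0$)
$B{\left(j \right)} = - \frac{2}{7} - \frac{j}{7}$ ($B{\left(j \right)} = - \frac{2}{7} + \frac{j \left(-1\right)}{7} = - \frac{2}{7} + \frac{\left(-1\right) j}{7} = - \frac{2}{7} - \frac{j}{7}$)
$E = 0$ ($E = 0 \left(- \frac{2}{7} - 1\right) \left(-4\right) = 0 \left(- \frac{9}{7}\right) \left(-4\right) = 0 \left(-4\right) = 0$)
$J - E = 660967000 - 0 = 660967000 + 0 = 660967000$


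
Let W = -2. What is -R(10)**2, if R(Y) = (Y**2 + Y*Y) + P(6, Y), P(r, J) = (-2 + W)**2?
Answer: -46656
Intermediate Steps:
P(r, J) = 16 (P(r, J) = (-2 - 2)**2 = (-4)**2 = 16)
R(Y) = 16 + 2*Y**2 (R(Y) = (Y**2 + Y*Y) + 16 = (Y**2 + Y**2) + 16 = 2*Y**2 + 16 = 16 + 2*Y**2)
-R(10)**2 = -(16 + 2*10**2)**2 = -(16 + 2*100)**2 = -(16 + 200)**2 = -1*216**2 = -1*46656 = -46656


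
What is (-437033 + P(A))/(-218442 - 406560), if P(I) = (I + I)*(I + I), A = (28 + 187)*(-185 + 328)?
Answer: -3780583067/625002 ≈ -6048.9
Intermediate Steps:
A = 30745 (A = 215*143 = 30745)
P(I) = 4*I² (P(I) = (2*I)*(2*I) = 4*I²)
(-437033 + P(A))/(-218442 - 406560) = (-437033 + 4*30745²)/(-218442 - 406560) = (-437033 + 4*945255025)/(-625002) = (-437033 + 3781020100)*(-1/625002) = 3780583067*(-1/625002) = -3780583067/625002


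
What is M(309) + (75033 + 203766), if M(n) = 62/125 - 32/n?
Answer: 10768626533/38625 ≈ 2.7880e+5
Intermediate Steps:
M(n) = 62/125 - 32/n (M(n) = 62*(1/125) - 32/n = 62/125 - 32/n)
M(309) + (75033 + 203766) = (62/125 - 32/309) + (75033 + 203766) = (62/125 - 32*1/309) + 278799 = (62/125 - 32/309) + 278799 = 15158/38625 + 278799 = 10768626533/38625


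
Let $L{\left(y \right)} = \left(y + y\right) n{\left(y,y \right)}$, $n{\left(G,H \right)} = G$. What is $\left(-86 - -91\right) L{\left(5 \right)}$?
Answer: $250$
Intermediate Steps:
$L{\left(y \right)} = 2 y^{2}$ ($L{\left(y \right)} = \left(y + y\right) y = 2 y y = 2 y^{2}$)
$\left(-86 - -91\right) L{\left(5 \right)} = \left(-86 - -91\right) 2 \cdot 5^{2} = \left(-86 + 91\right) 2 \cdot 25 = 5 \cdot 50 = 250$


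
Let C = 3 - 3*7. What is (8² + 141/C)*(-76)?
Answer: -12806/3 ≈ -4268.7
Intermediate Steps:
C = -18 (C = 3 - 21 = -18)
(8² + 141/C)*(-76) = (8² + 141/(-18))*(-76) = (64 + 141*(-1/18))*(-76) = (64 - 47/6)*(-76) = (337/6)*(-76) = -12806/3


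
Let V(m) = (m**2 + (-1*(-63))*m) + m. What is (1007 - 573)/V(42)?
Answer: 31/318 ≈ 0.097484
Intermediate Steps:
V(m) = m**2 + 64*m (V(m) = (m**2 + 63*m) + m = m**2 + 64*m)
(1007 - 573)/V(42) = (1007 - 573)/((42*(64 + 42))) = 434/((42*106)) = 434/4452 = 434*(1/4452) = 31/318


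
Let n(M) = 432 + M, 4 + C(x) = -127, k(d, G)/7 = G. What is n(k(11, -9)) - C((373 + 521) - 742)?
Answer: 500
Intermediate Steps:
k(d, G) = 7*G
C(x) = -131 (C(x) = -4 - 127 = -131)
n(k(11, -9)) - C((373 + 521) - 742) = (432 + 7*(-9)) - 1*(-131) = (432 - 63) + 131 = 369 + 131 = 500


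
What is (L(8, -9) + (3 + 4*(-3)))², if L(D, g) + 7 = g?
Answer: 625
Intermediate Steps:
L(D, g) = -7 + g
(L(8, -9) + (3 + 4*(-3)))² = ((-7 - 9) + (3 + 4*(-3)))² = (-16 + (3 - 12))² = (-16 - 9)² = (-25)² = 625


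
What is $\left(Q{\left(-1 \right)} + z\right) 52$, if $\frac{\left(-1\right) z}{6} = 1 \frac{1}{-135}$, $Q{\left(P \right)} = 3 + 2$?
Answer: $\frac{11804}{45} \approx 262.31$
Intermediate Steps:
$Q{\left(P \right)} = 5$
$z = \frac{2}{45}$ ($z = - 6 \cdot 1 \frac{1}{-135} = - 6 \cdot 1 \left(- \frac{1}{135}\right) = \left(-6\right) \left(- \frac{1}{135}\right) = \frac{2}{45} \approx 0.044444$)
$\left(Q{\left(-1 \right)} + z\right) 52 = \left(5 + \frac{2}{45}\right) 52 = \frac{227}{45} \cdot 52 = \frac{11804}{45}$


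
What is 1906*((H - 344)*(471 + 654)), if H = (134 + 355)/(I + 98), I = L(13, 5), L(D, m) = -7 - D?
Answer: -9414329625/13 ≈ -7.2418e+8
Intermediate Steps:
I = -20 (I = -7 - 1*13 = -7 - 13 = -20)
H = 163/26 (H = (134 + 355)/(-20 + 98) = 489/78 = 489*(1/78) = 163/26 ≈ 6.2692)
1906*((H - 344)*(471 + 654)) = 1906*((163/26 - 344)*(471 + 654)) = 1906*(-8781/26*1125) = 1906*(-9878625/26) = -9414329625/13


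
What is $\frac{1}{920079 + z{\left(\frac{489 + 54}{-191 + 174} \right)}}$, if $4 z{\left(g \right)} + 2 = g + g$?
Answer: $\frac{17}{15641063} \approx 1.0869 \cdot 10^{-6}$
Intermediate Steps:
$z{\left(g \right)} = - \frac{1}{2} + \frac{g}{2}$ ($z{\left(g \right)} = - \frac{1}{2} + \frac{g + g}{4} = - \frac{1}{2} + \frac{2 g}{4} = - \frac{1}{2} + \frac{g}{2}$)
$\frac{1}{920079 + z{\left(\frac{489 + 54}{-191 + 174} \right)}} = \frac{1}{920079 + \left(- \frac{1}{2} + \frac{\left(489 + 54\right) \frac{1}{-191 + 174}}{2}\right)} = \frac{1}{920079 + \left(- \frac{1}{2} + \frac{543 \frac{1}{-17}}{2}\right)} = \frac{1}{920079 + \left(- \frac{1}{2} + \frac{543 \left(- \frac{1}{17}\right)}{2}\right)} = \frac{1}{920079 + \left(- \frac{1}{2} + \frac{1}{2} \left(- \frac{543}{17}\right)\right)} = \frac{1}{920079 - \frac{280}{17}} = \frac{1}{\frac{15641063}{17}} = \frac{17}{15641063}$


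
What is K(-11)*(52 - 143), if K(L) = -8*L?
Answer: -8008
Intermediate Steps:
K(-11)*(52 - 143) = (-8*(-11))*(52 - 143) = 88*(-91) = -8008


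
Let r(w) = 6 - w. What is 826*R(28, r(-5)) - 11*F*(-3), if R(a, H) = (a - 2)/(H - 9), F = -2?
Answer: 10672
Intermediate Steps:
R(a, H) = (-2 + a)/(-9 + H)
826*R(28, r(-5)) - 11*F*(-3) = 826*((-2 + 28)/(-9 + (6 - 1*(-5)))) - 11*(-2)*(-3) = 826*(26/(-9 + (6 + 5))) + 22*(-3) = 826*(26/(-9 + 11)) - 66 = 826*(26/2) - 66 = 826*((1/2)*26) - 66 = 826*13 - 66 = 10738 - 66 = 10672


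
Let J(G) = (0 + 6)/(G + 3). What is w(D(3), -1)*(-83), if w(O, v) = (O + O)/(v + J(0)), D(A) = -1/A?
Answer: 166/3 ≈ 55.333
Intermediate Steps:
J(G) = 6/(3 + G)
w(O, v) = 2*O/(2 + v) (w(O, v) = (O + O)/(v + 6/(3 + 0)) = (2*O)/(v + 6/3) = (2*O)/(v + 6*(⅓)) = (2*O)/(v + 2) = (2*O)/(2 + v) = 2*O/(2 + v))
w(D(3), -1)*(-83) = (2*(-1/3)/(2 - 1))*(-83) = (2*(-1*⅓)/1)*(-83) = (2*(-⅓)*1)*(-83) = -⅔*(-83) = 166/3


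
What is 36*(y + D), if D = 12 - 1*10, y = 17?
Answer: 684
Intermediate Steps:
D = 2 (D = 12 - 10 = 2)
36*(y + D) = 36*(17 + 2) = 36*19 = 684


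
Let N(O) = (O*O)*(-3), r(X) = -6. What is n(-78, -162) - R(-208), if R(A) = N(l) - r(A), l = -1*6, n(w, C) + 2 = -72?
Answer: 28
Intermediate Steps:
n(w, C) = -74 (n(w, C) = -2 - 72 = -74)
l = -6
N(O) = -3*O² (N(O) = O²*(-3) = -3*O²)
R(A) = -102 (R(A) = -3*(-6)² - 1*(-6) = -3*36 + 6 = -108 + 6 = -102)
n(-78, -162) - R(-208) = -74 - 1*(-102) = -74 + 102 = 28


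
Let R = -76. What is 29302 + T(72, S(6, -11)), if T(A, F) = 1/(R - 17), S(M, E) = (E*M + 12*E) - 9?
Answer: 2725085/93 ≈ 29302.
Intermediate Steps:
S(M, E) = -9 + 12*E + E*M (S(M, E) = (12*E + E*M) - 9 = -9 + 12*E + E*M)
T(A, F) = -1/93 (T(A, F) = 1/(-76 - 17) = 1/(-93) = -1/93)
29302 + T(72, S(6, -11)) = 29302 - 1/93 = 2725085/93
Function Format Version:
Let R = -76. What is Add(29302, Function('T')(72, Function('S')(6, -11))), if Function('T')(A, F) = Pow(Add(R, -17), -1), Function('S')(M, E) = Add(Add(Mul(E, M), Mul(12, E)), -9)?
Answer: Rational(2725085, 93) ≈ 29302.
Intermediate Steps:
Function('S')(M, E) = Add(-9, Mul(12, E), Mul(E, M)) (Function('S')(M, E) = Add(Add(Mul(12, E), Mul(E, M)), -9) = Add(-9, Mul(12, E), Mul(E, M)))
Function('T')(A, F) = Rational(-1, 93) (Function('T')(A, F) = Pow(Add(-76, -17), -1) = Pow(-93, -1) = Rational(-1, 93))
Add(29302, Function('T')(72, Function('S')(6, -11))) = Add(29302, Rational(-1, 93)) = Rational(2725085, 93)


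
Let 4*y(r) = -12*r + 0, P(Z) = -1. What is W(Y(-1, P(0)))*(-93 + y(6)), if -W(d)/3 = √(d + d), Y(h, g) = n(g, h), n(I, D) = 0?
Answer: 0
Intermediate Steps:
Y(h, g) = 0
W(d) = -3*√2*√d (W(d) = -3*√(d + d) = -3*√2*√d)
y(r) = -3*r (y(r) = (-12*r + 0)/4 = (-12*r)/4 = -3*r)
W(Y(-1, P(0)))*(-93 + y(6)) = (-3*√2*√0)*(-93 - 3*6) = (-3*√2*0)*(-93 - 18) = 0*(-111) = 0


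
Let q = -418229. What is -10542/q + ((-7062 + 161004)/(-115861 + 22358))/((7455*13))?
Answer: 4545979451432/180472649453005 ≈ 0.025189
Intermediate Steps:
-10542/q + ((-7062 + 161004)/(-115861 + 22358))/((7455*13)) = -10542/(-418229) + ((-7062 + 161004)/(-115861 + 22358))/((7455*13)) = -10542*(-1/418229) + (153942/(-93503))/96915 = 1506/59747 + (153942*(-1/93503))*(1/96915) = 1506/59747 - 153942/93503*1/96915 = 1506/59747 - 51314/3020614415 = 4545979451432/180472649453005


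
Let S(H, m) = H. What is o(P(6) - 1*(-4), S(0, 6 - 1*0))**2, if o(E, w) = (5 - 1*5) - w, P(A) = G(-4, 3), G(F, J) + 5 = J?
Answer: 0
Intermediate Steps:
G(F, J) = -5 + J
P(A) = -2 (P(A) = -5 + 3 = -2)
o(E, w) = -w (o(E, w) = (5 - 5) - w = 0 - w = -w)
o(P(6) - 1*(-4), S(0, 6 - 1*0))**2 = (-1*0)**2 = 0**2 = 0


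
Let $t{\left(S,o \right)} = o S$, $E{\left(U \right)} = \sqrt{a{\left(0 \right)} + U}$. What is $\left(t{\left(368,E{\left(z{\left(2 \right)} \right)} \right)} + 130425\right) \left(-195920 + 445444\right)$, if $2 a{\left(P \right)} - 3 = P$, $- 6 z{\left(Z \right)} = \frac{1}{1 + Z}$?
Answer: $32544167700 + \frac{91824832 \sqrt{13}}{3} \approx 3.2655 \cdot 10^{10}$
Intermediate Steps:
$z{\left(Z \right)} = - \frac{1}{6 \left(1 + Z\right)}$
$a{\left(P \right)} = \frac{3}{2} + \frac{P}{2}$
$E{\left(U \right)} = \sqrt{\frac{3}{2} + U}$ ($E{\left(U \right)} = \sqrt{\left(\frac{3}{2} + \frac{1}{2} \cdot 0\right) + U} = \sqrt{\left(\frac{3}{2} + 0\right) + U} = \sqrt{\frac{3}{2} + U}$)
$t{\left(S,o \right)} = S o$
$\left(t{\left(368,E{\left(z{\left(2 \right)} \right)} \right)} + 130425\right) \left(-195920 + 445444\right) = \left(368 \frac{\sqrt{6 + 4 \left(- \frac{1}{6 + 6 \cdot 2}\right)}}{2} + 130425\right) \left(-195920 + 445444\right) = \left(368 \frac{\sqrt{6 + 4 \left(- \frac{1}{6 + 12}\right)}}{2} + 130425\right) 249524 = \left(368 \frac{\sqrt{6 + 4 \left(- \frac{1}{18}\right)}}{2} + 130425\right) 249524 = \left(368 \frac{\sqrt{6 - \frac{2}{9}}}{2} + 130425\right) 249524 = \left(368 \frac{\sqrt{\frac{52}{9}}}{2} + 130425\right) 249524 = \left(368 \frac{\frac{2}{3} \sqrt{13}}{2} + 130425\right) 249524 = \left(368 \frac{\sqrt{13}}{3} + 130425\right) 249524 = \left(\frac{368 \sqrt{13}}{3} + 130425\right) 249524 = \left(130425 + \frac{368 \sqrt{13}}{3}\right) 249524 = 32544167700 + \frac{91824832 \sqrt{13}}{3}$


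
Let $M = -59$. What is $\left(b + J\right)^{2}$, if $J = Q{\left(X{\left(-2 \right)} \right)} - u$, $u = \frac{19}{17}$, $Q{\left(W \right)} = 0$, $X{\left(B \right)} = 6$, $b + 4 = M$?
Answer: $\frac{1188100}{289} \approx 4111.1$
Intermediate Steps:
$b = -63$ ($b = -4 - 59 = -63$)
$u = \frac{19}{17}$ ($u = 19 \cdot \frac{1}{17} = \frac{19}{17} \approx 1.1176$)
$J = - \frac{19}{17}$ ($J = 0 - \frac{19}{17} = - \frac{19}{17} \approx -1.1176$)
$\left(b + J\right)^{2} = \left(-63 - \frac{19}{17}\right)^{2} = \left(- \frac{1090}{17}\right)^{2} = \frac{1188100}{289}$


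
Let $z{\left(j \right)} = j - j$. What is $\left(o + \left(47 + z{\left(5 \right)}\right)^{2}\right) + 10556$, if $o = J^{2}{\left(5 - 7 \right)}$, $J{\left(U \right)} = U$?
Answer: $12769$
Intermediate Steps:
$z{\left(j \right)} = 0$
$o = 4$ ($o = \left(5 - 7\right)^{2} = \left(-2\right)^{2} = 4$)
$\left(o + \left(47 + z{\left(5 \right)}\right)^{2}\right) + 10556 = \left(4 + \left(47 + 0\right)^{2}\right) + 10556 = \left(4 + 47^{2}\right) + 10556 = \left(4 + 2209\right) + 10556 = 2213 + 10556 = 12769$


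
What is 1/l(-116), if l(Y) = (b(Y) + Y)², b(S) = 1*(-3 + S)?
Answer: 1/55225 ≈ 1.8108e-5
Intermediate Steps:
b(S) = -3 + S
l(Y) = (-3 + 2*Y)² (l(Y) = ((-3 + Y) + Y)² = (-3 + 2*Y)²)
1/l(-116) = 1/((-3 + 2*(-116))²) = 1/((-3 - 232)²) = 1/((-235)²) = 1/55225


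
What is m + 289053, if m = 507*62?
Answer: 320487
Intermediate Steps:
m = 31434
m + 289053 = 31434 + 289053 = 320487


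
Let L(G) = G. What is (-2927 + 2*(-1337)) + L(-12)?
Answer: -5613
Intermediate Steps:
(-2927 + 2*(-1337)) + L(-12) = (-2927 + 2*(-1337)) - 12 = (-2927 - 2674) - 12 = -5601 - 12 = -5613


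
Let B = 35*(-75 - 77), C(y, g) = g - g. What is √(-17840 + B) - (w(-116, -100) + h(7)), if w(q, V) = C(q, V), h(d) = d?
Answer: -7 + 2*I*√5790 ≈ -7.0 + 152.18*I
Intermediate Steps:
C(y, g) = 0
w(q, V) = 0
B = -5320 (B = 35*(-152) = -5320)
√(-17840 + B) - (w(-116, -100) + h(7)) = √(-17840 - 5320) - (0 + 7) = √(-23160) - 1*7 = 2*I*√5790 - 7 = -7 + 2*I*√5790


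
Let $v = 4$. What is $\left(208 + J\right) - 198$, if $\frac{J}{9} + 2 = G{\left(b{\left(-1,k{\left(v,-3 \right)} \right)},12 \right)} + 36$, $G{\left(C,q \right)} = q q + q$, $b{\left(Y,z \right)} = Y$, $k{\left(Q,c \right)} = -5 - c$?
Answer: $1720$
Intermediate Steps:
$G{\left(C,q \right)} = q + q^{2}$ ($G{\left(C,q \right)} = q^{2} + q = q + q^{2}$)
$J = 1710$ ($J = -18 + 9 \left(12 \left(1 + 12\right) + 36\right) = -18 + 9 \left(12 \cdot 13 + 36\right) = -18 + 9 \left(156 + 36\right) = -18 + 9 \cdot 192 = -18 + 1728 = 1710$)
$\left(208 + J\right) - 198 = \left(208 + 1710\right) - 198 = 1918 - 198 = 1720$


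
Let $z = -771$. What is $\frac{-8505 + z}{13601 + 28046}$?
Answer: $- \frac{9276}{41647} \approx -0.22273$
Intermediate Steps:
$\frac{-8505 + z}{13601 + 28046} = \frac{-8505 - 771}{13601 + 28046} = - \frac{9276}{41647}$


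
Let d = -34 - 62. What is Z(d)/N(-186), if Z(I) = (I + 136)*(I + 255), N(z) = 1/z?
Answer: -1182960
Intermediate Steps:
d = -96
Z(I) = (136 + I)*(255 + I)
Z(d)/N(-186) = (34680 + (-96)² + 391*(-96))/(1/(-186)) = (34680 + 9216 - 37536)/(-1/186) = 6360*(-186) = -1182960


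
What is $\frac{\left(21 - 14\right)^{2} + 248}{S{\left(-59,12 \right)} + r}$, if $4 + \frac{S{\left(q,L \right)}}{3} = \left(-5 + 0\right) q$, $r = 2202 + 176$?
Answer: $\frac{297}{3251} \approx 0.091357$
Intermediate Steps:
$r = 2378$
$S{\left(q,L \right)} = -12 - 15 q$ ($S{\left(q,L \right)} = -12 + 3 \left(-5 + 0\right) q = -12 + 3 \left(- 5 q\right) = -12 - 15 q$)
$\frac{\left(21 - 14\right)^{2} + 248}{S{\left(-59,12 \right)} + r} = \frac{\left(21 - 14\right)^{2} + 248}{\left(-12 - -885\right) + 2378} = \frac{7^{2} + 248}{\left(-12 + 885\right) + 2378} = \frac{49 + 248}{873 + 2378} = \frac{297}{3251}$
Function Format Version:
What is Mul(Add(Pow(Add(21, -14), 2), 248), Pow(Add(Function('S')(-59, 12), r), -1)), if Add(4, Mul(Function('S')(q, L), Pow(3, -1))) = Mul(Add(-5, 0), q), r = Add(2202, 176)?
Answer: Rational(297, 3251) ≈ 0.091357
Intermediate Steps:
r = 2378
Function('S')(q, L) = Add(-12, Mul(-15, q)) (Function('S')(q, L) = Add(-12, Mul(3, Mul(Add(-5, 0), q))) = Add(-12, Mul(3, Mul(-5, q))) = Add(-12, Mul(-15, q)))
Mul(Add(Pow(Add(21, -14), 2), 248), Pow(Add(Function('S')(-59, 12), r), -1)) = Mul(Add(Pow(Add(21, -14), 2), 248), Pow(Add(Add(-12, Mul(-15, -59)), 2378), -1)) = Mul(Add(Pow(7, 2), 248), Pow(Add(Add(-12, 885), 2378), -1)) = Mul(Add(49, 248), Pow(Add(873, 2378), -1)) = Mul(297, Pow(3251, -1)) = Mul(297, Rational(1, 3251)) = Rational(297, 3251)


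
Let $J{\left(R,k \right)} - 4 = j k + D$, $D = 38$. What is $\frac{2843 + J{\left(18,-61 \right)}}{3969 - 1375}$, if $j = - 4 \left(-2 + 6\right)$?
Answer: $\frac{3861}{2594} \approx 1.4884$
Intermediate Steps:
$j = -16$ ($j = \left(-4\right) 4 = -16$)
$J{\left(R,k \right)} = 42 - 16 k$ ($J{\left(R,k \right)} = 4 - \left(-38 + 16 k\right) = 42 - 16 k$)
$\frac{2843 + J{\left(18,-61 \right)}}{3969 - 1375} = \frac{2843 + \left(42 - -976\right)}{3969 - 1375} = \frac{2843 + \left(42 + 976\right)}{2594} = \left(2843 + 1018\right) \frac{1}{2594} = 3861 \cdot \frac{1}{2594} = \frac{3861}{2594}$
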